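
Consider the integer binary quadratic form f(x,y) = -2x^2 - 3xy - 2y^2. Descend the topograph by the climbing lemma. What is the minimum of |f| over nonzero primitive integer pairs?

translate: b→-1 (≡3 mod 4), so (2,3,2)→(2,-1,1)
flip: (2,-1,1)→(1,1,2)
reduced (well bottom): (1,1,2) with a≤c, −a<b≤a
well minimum |f| = |-1| = 1 (negative-definite)

1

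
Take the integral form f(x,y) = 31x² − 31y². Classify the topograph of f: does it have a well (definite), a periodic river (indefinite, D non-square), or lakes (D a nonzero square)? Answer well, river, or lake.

D = b²−4ac = 0² − 4·31·(-31) = 3844
D = 62² is a perfect square ⇒ form factors over ℤ ⇒ lakes

lake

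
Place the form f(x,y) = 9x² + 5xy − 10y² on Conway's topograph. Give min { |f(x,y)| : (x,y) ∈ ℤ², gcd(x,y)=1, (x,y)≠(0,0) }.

river: ρ → (-10,15,4)
river: ρ → (4,17,-6)
river: ρ → (-6,19,1)
river: ρ → (1,19,-6)
river: ρ → (-6,17,4)
river: ρ → (4,15,-10)
river: ρ → (-10,5,9)
river: ρ → (9,13,-6)
river: ρ → (-6,11,11)
river: ρ → (11,11,-6)
river: ρ → (-6,13,9)
river: ρ → (9,5,-10)
closes: descent 0, river 12
min |a| on river = 1

1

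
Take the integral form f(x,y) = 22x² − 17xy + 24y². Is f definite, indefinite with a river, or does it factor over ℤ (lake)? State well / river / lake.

D = b²−4ac = (-17)² − 4·22·24 = -1823
D < 0 ⇒ definite ⇒ every region one sign ⇒ single well

well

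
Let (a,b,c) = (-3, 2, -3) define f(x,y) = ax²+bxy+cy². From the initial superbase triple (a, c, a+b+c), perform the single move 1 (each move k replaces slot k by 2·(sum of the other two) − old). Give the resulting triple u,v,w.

start (-3,-3,-4) = (f(1,0),f(0,1),f(1,1))
replace slot 1: 2·((-3)+(-4)) − (-3) = -11 → (-11,-3,-4)

-11,-3,-4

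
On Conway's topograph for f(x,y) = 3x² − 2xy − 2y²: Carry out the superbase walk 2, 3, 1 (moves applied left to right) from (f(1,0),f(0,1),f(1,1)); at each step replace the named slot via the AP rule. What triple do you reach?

start (3,-2,-1) = (f(1,0),f(0,1),f(1,1))
replace slot 2: 2·(3+(-1)) − (-2) = 6 → (3,6,-1)
replace slot 3: 2·(3+6) − (-1) = 19 → (3,6,19)
replace slot 1: 2·(6+19) − 3 = 47 → (47,6,19)

47,6,19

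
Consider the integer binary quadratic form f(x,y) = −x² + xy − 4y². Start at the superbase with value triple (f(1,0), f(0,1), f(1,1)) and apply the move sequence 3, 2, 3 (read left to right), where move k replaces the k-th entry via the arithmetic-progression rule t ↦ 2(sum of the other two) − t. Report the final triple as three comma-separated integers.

start (-1,-4,-4) = (f(1,0),f(0,1),f(1,1))
replace slot 3: 2·((-1)+(-4)) − (-4) = -6 → (-1,-4,-6)
replace slot 2: 2·((-1)+(-6)) − (-4) = -10 → (-1,-10,-6)
replace slot 3: 2·((-1)+(-10)) − (-6) = -16 → (-1,-10,-16)

-1,-10,-16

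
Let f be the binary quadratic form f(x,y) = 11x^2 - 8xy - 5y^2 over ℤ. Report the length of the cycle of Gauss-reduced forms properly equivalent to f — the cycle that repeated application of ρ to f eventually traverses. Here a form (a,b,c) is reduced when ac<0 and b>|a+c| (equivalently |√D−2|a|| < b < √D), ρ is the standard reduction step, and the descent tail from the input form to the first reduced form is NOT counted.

D = 284, ⌊√D⌋ = 16
descent: ρ → (-5,8,11)  [lands on river]
river: ρ → (11,14,-2)
river: ρ → (-2,14,11)
river: ρ → (11,8,-5)
river: ρ → (-5,12,7)
river: ρ → (7,16,-1)
river: ρ → (-1,16,7)
river: ρ → (7,12,-5)
ρ-cycle length = 8 (tail of 1 descent step not counted)

8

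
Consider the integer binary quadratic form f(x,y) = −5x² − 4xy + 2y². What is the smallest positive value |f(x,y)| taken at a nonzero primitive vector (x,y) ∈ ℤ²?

descent: ρ → (2,4,-5)  [lands on river]
river: ρ → (-5,6,1)
river: ρ → (1,6,-5)
river: ρ → (-5,4,2)
closes: descent 1, river 4
min |a| on river = 1

1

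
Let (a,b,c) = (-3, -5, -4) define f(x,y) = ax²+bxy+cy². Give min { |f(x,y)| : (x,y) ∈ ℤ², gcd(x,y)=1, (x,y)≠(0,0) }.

translate: b→-1 (≡5 mod 6), so (3,5,4)→(3,-1,2)
flip: (3,-1,2)→(2,1,3)
reduced (well bottom): (2,1,3) with a≤c, −a<b≤a
well minimum |f| = |-2| = 2 (negative-definite)

2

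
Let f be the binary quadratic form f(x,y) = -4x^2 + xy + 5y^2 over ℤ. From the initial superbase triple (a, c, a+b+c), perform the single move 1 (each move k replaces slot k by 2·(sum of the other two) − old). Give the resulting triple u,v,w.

start (-4,5,2) = (f(1,0),f(0,1),f(1,1))
replace slot 1: 2·(5+2) − (-4) = 18 → (18,5,2)

18,5,2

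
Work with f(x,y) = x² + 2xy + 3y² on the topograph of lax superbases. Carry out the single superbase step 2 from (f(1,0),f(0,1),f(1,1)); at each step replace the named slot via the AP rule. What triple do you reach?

start (1,3,6) = (f(1,0),f(0,1),f(1,1))
replace slot 2: 2·(1+6) − 3 = 11 → (1,11,6)

1,11,6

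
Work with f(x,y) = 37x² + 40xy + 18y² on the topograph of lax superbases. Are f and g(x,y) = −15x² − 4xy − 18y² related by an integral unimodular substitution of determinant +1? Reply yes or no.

D₁ = -1064, D₂ = -1064
f: translate: b→-34 (≡40 mod 74), so (37,40,18)→(37,-34,15)
f: flip: (37,-34,15)→(15,34,37)
f: translate: b→4 (≡34 mod 30), so (15,34,37)→(15,4,18)
f: reduced (well bottom): (15,4,18) with a≤c, −a<b≤a
g is negative-definite; reduce −g:
−g: reduced (well bottom): (15,4,18) with a≤c, −a<b≤a
flip sign back: reduced form of g is (-15,-4,-18)
reduced forms (15, 4, 18) vs (-15, -4, -18) ⇒ inequivalent

no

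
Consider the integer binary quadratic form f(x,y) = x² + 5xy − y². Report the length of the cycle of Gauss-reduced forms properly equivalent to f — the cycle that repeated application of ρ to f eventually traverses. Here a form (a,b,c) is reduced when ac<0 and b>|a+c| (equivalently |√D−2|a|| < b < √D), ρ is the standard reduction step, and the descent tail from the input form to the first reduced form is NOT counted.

D = 29, ⌊√D⌋ = 5
river: ρ → (-1,5,1)
river: ρ → (1,5,-1)
ρ-cycle length = 2 (tail of 0 descent steps not counted)

2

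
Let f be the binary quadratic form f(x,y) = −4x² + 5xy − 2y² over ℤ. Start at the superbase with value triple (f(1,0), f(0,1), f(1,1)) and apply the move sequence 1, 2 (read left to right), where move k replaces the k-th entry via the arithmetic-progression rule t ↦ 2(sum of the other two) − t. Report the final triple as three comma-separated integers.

start (-4,-2,-1) = (f(1,0),f(0,1),f(1,1))
replace slot 1: 2·((-2)+(-1)) − (-4) = -2 → (-2,-2,-1)
replace slot 2: 2·((-2)+(-1)) − (-2) = -4 → (-2,-4,-1)

-2,-4,-1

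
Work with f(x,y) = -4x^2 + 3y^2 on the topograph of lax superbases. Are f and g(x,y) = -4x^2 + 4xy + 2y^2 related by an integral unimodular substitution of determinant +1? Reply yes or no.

D₁ = 48, D₂ = 48
river cycle of f (length 2): (3, 6, -1), (-1, 6, 3)
river cycle of g (length 2): (2, 4, -4), (-4, 4, 2)
cycles differ ⇒ inequivalent

no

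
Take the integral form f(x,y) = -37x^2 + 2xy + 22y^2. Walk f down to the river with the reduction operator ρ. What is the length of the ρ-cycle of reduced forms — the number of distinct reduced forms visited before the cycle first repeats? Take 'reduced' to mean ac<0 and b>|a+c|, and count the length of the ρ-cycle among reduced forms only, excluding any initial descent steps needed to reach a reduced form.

D = 3260, ⌊√D⌋ = 57
descent: ρ → (22,42,-17)  [lands on river]
river: ρ → (-17,26,38)
river: ρ → (38,50,-5)
river: ρ → (-5,50,38)
river: ρ → (38,26,-17)
river: ρ → (-17,42,22)
river: ρ → (22,46,-13)
river: ρ → (-13,32,43)
river: ρ → (43,54,-2)
river: ρ → (-2,54,43)
river: ρ → (43,32,-13)
river: ρ → (-13,46,22)
ρ-cycle length = 12 (tail of 1 descent step not counted)

12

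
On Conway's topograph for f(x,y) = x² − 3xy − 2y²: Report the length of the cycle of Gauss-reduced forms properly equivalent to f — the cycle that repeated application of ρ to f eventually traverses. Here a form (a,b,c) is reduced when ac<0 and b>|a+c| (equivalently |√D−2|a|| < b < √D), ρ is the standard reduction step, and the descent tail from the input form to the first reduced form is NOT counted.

D = 17, ⌊√D⌋ = 4
descent: ρ → (-2,3,1)  [lands on river]
river: ρ → (1,3,-2)
river: ρ → (-2,1,2)
river: ρ → (2,3,-1)
river: ρ → (-1,3,2)
river: ρ → (2,1,-2)
ρ-cycle length = 6 (tail of 1 descent step not counted)

6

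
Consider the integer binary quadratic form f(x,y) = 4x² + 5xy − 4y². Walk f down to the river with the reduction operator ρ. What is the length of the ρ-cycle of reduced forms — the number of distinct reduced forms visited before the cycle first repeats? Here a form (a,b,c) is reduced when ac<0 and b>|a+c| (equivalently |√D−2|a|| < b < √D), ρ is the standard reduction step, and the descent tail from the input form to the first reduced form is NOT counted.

D = 89, ⌊√D⌋ = 9
river: ρ → (-4,3,5)
river: ρ → (5,7,-2)
river: ρ → (-2,9,1)
river: ρ → (1,9,-2)
river: ρ → (-2,7,5)
river: ρ → (5,3,-4)
river: ρ → (-4,5,4)
river: ρ → (4,3,-5)
river: ρ → (-5,7,2)
river: ρ → (2,9,-1)
river: ρ → (-1,9,2)
river: ρ → (2,7,-5)
river: ρ → (-5,3,4)
river: ρ → (4,5,-4)
ρ-cycle length = 14 (tail of 0 descent steps not counted)

14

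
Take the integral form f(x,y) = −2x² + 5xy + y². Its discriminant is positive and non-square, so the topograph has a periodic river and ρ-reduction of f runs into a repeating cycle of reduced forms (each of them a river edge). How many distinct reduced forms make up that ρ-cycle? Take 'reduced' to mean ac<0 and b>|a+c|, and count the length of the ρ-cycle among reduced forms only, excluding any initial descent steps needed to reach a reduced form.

D = 33, ⌊√D⌋ = 5
river: ρ → (1,5,-2)
river: ρ → (-2,3,3)
river: ρ → (3,3,-2)
river: ρ → (-2,5,1)
ρ-cycle length = 4 (tail of 0 descent steps not counted)

4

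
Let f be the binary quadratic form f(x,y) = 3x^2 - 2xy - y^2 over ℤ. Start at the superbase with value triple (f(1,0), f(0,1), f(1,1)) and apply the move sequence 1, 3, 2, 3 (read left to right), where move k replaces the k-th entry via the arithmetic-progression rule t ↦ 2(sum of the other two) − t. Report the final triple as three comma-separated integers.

start (3,-1,0) = (f(1,0),f(0,1),f(1,1))
replace slot 1: 2·((-1)+0) − 3 = -5 → (-5,-1,0)
replace slot 3: 2·((-5)+(-1)) − 0 = -12 → (-5,-1,-12)
replace slot 2: 2·((-5)+(-12)) − (-1) = -33 → (-5,-33,-12)
replace slot 3: 2·((-5)+(-33)) − (-12) = -64 → (-5,-33,-64)

-5,-33,-64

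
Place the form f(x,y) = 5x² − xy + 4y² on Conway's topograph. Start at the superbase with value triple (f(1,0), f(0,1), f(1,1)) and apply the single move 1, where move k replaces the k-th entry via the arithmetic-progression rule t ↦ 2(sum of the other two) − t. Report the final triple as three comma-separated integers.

start (5,4,8) = (f(1,0),f(0,1),f(1,1))
replace slot 1: 2·(4+8) − 5 = 19 → (19,4,8)

19,4,8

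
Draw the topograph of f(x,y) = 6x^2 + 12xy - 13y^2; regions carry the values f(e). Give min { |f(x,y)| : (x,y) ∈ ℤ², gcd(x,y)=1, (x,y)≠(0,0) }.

river: ρ → (-13,14,5)
river: ρ → (5,16,-10)
river: ρ → (-10,4,11)
river: ρ → (11,18,-3)
river: ρ → (-3,18,11)
river: ρ → (11,4,-10)
river: ρ → (-10,16,5)
river: ρ → (5,14,-13)
river: ρ → (-13,12,6)
river: ρ → (6,12,-13)
closes: descent 0, river 10
min |a| on river = 3

3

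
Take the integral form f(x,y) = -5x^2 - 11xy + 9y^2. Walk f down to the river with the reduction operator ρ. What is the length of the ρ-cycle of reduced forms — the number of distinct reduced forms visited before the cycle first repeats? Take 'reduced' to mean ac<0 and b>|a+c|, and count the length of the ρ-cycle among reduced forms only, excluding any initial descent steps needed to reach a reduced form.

D = 301, ⌊√D⌋ = 17
descent: ρ → (9,11,-5)  [lands on river]
river: ρ → (-5,9,11)
river: ρ → (11,13,-3)
river: ρ → (-3,17,1)
river: ρ → (1,17,-3)
river: ρ → (-3,13,11)
river: ρ → (11,9,-5)
river: ρ → (-5,11,9)
river: ρ → (9,7,-7)
river: ρ → (-7,7,9)
ρ-cycle length = 10 (tail of 1 descent step not counted)

10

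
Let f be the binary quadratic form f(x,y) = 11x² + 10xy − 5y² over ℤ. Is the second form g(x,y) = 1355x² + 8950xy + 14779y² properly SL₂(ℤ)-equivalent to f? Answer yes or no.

D₁ = 320, D₂ = 320
river cycle of f (length 4): (-5, 10, 11), (11, 12, -4), (-4, 12, 11), (11, 10, -5)
river cycle of g (length 4): (11, 10, -5), (-5, 10, 11), (11, 12, -4), (-4, 12, 11)
cycles coincide ⇒ equivalent

yes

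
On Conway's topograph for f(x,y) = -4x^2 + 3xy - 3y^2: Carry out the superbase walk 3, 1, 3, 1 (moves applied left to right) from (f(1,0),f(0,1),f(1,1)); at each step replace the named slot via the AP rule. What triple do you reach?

start (-4,-3,-4) = (f(1,0),f(0,1),f(1,1))
replace slot 3: 2·((-4)+(-3)) − (-4) = -10 → (-4,-3,-10)
replace slot 1: 2·((-3)+(-10)) − (-4) = -22 → (-22,-3,-10)
replace slot 3: 2·((-22)+(-3)) − (-10) = -40 → (-22,-3,-40)
replace slot 1: 2·((-3)+(-40)) − (-22) = -64 → (-64,-3,-40)

-64,-3,-40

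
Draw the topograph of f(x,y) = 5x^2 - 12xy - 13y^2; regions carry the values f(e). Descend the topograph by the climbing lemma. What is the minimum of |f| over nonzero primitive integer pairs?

descent: ρ → (-13,12,5)  [lands on river]
river: ρ → (5,18,-4)
river: ρ → (-4,14,13)
river: ρ → (13,12,-5)
river: ρ → (-5,18,4)
river: ρ → (4,14,-13)
closes: descent 1, river 6
min |a| on river = 4

4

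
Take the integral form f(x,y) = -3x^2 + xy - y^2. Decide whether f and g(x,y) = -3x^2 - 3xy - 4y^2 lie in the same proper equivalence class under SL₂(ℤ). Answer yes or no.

D₁ = -11, D₂ = -39
discriminants differ ⇒ not SL₂(ℤ)-equivalent

no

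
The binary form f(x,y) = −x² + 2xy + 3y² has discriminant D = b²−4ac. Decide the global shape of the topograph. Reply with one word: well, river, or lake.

D = b²−4ac = 2² − 4·(-1)·3 = 16
D = 4² is a perfect square ⇒ form factors over ℤ ⇒ lakes

lake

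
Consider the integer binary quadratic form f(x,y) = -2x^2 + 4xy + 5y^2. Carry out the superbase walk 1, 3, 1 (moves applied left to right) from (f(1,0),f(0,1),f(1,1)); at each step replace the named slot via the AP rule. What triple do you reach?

start (-2,5,7) = (f(1,0),f(0,1),f(1,1))
replace slot 1: 2·(5+7) − (-2) = 26 → (26,5,7)
replace slot 3: 2·(26+5) − 7 = 55 → (26,5,55)
replace slot 1: 2·(5+55) − 26 = 94 → (94,5,55)

94,5,55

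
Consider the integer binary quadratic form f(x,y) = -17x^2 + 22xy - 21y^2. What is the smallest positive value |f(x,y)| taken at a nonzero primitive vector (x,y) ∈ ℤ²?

translate: b→12 (≡-22 mod 34), so (17,-22,21)→(17,12,16)
flip: (17,12,16)→(16,-12,17)
reduced (well bottom): (16,-12,17) with a≤c, −a<b≤a
well minimum |f| = |-16| = 16 (negative-definite)

16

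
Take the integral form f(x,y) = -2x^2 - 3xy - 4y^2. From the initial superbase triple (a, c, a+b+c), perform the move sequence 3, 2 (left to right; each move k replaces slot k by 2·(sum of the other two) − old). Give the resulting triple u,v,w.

start (-2,-4,-9) = (f(1,0),f(0,1),f(1,1))
replace slot 3: 2·((-2)+(-4)) − (-9) = -3 → (-2,-4,-3)
replace slot 2: 2·((-2)+(-3)) − (-4) = -6 → (-2,-6,-3)

-2,-6,-3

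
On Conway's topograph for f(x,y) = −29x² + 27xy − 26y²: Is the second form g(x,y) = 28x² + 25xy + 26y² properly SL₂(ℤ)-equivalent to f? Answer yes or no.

D₁ = -2287, D₂ = -2287
f is negative-definite; reduce −f:
−f: flip: (29,-27,26)→(26,27,29)
−f: translate: b→-25 (≡27 mod 52), so (26,27,29)→(26,-25,28)
−f: reduced (well bottom): (26,-25,28) with a≤c, −a<b≤a
flip sign back: reduced form of f is (-26,25,-28)
g: flip: (28,25,26)→(26,-25,28)
g: reduced (well bottom): (26,-25,28) with a≤c, −a<b≤a
reduced forms (-26, 25, -28) vs (26, -25, 28) ⇒ inequivalent

no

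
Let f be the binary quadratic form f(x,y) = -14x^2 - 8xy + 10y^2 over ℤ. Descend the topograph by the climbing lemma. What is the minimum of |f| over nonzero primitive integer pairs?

descent: ρ → (10,8,-14)  [lands on river]
river: ρ → (-14,20,4)
river: ρ → (4,20,-14)
river: ρ → (-14,8,10)
river: ρ → (10,12,-12)
river: ρ → (-12,12,10)
closes: descent 1, river 6
min |a| on river = 4

4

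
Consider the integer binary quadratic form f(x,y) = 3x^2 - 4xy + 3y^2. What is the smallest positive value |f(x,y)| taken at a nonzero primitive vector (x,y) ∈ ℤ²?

translate: b→2 (≡-4 mod 6), so (3,-4,3)→(3,2,2)
flip: (3,2,2)→(2,-2,3)
translate: b→2 (≡-2 mod 4), so (2,-2,3)→(2,2,3)
reduced (well bottom): (2,2,3) with a≤c, −a<b≤a
well minimum = a = 2

2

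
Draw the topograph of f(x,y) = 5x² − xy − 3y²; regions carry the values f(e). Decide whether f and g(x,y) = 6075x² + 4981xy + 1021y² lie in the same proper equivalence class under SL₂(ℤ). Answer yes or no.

D₁ = 61, D₂ = 61
river cycle of f (length 6): (-3, 7, 1), (1, 7, -3), (-3, 5, 3), (3, 7, -1), (-1, 7, 3), (3, 5, -3)
river cycle of g (length 6): (1, 7, -3), (-3, 5, 3), (3, 7, -1), (-1, 7, 3), (3, 5, -3), (-3, 7, 1)
cycles coincide ⇒ equivalent

yes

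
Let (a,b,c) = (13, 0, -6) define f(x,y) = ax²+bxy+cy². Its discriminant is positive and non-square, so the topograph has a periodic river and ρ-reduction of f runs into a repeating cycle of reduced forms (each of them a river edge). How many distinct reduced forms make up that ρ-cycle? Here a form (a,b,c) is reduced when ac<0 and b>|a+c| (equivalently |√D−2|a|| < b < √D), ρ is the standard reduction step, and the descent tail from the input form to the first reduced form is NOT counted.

D = 312, ⌊√D⌋ = 17
descent: ρ → (-6,12,7)  [lands on river]
river: ρ → (7,16,-2)
river: ρ → (-2,16,7)
river: ρ → (7,12,-6)
ρ-cycle length = 4 (tail of 1 descent step not counted)

4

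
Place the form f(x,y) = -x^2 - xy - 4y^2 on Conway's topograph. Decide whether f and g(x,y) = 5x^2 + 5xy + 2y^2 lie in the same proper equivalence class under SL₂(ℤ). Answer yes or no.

D₁ = -15, D₂ = -15
f is negative-definite; reduce −f:
−f: reduced (well bottom): (1,1,4) with a≤c, −a<b≤a
flip sign back: reduced form of f is (-1,-1,-4)
g: flip: (5,5,2)→(2,-5,5)
g: translate: b→-1 (≡-5 mod 4), so (2,-5,5)→(2,-1,2)
g: flip: (2,-1,2)→(2,1,2)
g: reduced (well bottom): (2,1,2) with a≤c, −a<b≤a
reduced forms (-1, -1, -4) vs (2, 1, 2) ⇒ inequivalent

no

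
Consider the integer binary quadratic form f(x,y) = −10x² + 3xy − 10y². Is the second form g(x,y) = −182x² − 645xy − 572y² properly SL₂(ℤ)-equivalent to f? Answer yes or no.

D₁ = -391, D₂ = -391
f is negative-definite; reduce −f:
−f: flip: (10,-3,10)→(10,3,10)
−f: reduced (well bottom): (10,3,10) with a≤c, −a<b≤a
flip sign back: reduced form of f is (-10,-3,-10)
g is negative-definite; reduce −g:
−g: translate: b→-83 (≡645 mod 364), so (182,645,572)→(182,-83,10)
−g: flip: (182,-83,10)→(10,83,182)
−g: translate: b→3 (≡83 mod 20), so (10,83,182)→(10,3,10)
−g: reduced (well bottom): (10,3,10) with a≤c, −a<b≤a
flip sign back: reduced form of g is (-10,-3,-10)
reduced forms (-10, -3, -10) vs (-10, -3, -10) ⇒ equivalent

yes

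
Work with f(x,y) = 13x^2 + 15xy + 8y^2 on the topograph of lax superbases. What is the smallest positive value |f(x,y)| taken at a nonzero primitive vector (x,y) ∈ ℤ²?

translate: b→-11 (≡15 mod 26), so (13,15,8)→(13,-11,6)
flip: (13,-11,6)→(6,11,13)
translate: b→-1 (≡11 mod 12), so (6,11,13)→(6,-1,8)
reduced (well bottom): (6,-1,8) with a≤c, −a<b≤a
well minimum = a = 6

6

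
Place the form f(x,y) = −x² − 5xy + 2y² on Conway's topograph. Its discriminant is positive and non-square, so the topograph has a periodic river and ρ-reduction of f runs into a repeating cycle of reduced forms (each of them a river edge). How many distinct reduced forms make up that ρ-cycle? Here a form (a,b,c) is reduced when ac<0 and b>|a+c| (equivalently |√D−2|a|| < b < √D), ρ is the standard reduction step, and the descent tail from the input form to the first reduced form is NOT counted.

D = 33, ⌊√D⌋ = 5
descent: ρ → (2,5,-1)  [lands on river]
river: ρ → (-1,5,2)
river: ρ → (2,3,-3)
river: ρ → (-3,3,2)
ρ-cycle length = 4 (tail of 1 descent step not counted)

4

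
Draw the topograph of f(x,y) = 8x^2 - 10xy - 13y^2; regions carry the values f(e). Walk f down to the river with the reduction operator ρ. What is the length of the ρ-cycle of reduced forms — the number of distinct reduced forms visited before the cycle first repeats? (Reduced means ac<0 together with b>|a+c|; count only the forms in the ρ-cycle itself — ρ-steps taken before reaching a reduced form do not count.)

D = 516, ⌊√D⌋ = 22
descent: ρ → (-13,10,8)  [lands on river]
river: ρ → (8,22,-1)
river: ρ → (-1,22,8)
river: ρ → (8,10,-13)
river: ρ → (-13,16,5)
river: ρ → (5,14,-16)
river: ρ → (-16,18,3)
river: ρ → (3,18,-16)
river: ρ → (-16,14,5)
river: ρ → (5,16,-13)
ρ-cycle length = 10 (tail of 1 descent step not counted)

10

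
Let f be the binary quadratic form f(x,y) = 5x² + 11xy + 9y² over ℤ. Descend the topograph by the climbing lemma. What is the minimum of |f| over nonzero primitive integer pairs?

translate: b→1 (≡11 mod 10), so (5,11,9)→(5,1,3)
flip: (5,1,3)→(3,-1,5)
reduced (well bottom): (3,-1,5) with a≤c, −a<b≤a
well minimum = a = 3

3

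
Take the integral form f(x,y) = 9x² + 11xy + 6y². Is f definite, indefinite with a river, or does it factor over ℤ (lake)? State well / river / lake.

D = b²−4ac = 11² − 4·9·6 = -95
D < 0 ⇒ definite ⇒ every region one sign ⇒ single well

well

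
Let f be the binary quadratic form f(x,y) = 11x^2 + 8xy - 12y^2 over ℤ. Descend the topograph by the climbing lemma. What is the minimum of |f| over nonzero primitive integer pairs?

river: ρ → (-12,16,7)
river: ρ → (7,12,-16)
river: ρ → (-16,20,3)
river: ρ → (3,22,-9)
river: ρ → (-9,14,11)
river: ρ → (11,8,-12)
closes: descent 0, river 6
min |a| on river = 3

3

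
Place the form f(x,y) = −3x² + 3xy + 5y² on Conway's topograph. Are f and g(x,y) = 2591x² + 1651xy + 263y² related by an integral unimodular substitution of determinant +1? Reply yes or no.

D₁ = 69, D₂ = 69
river cycle of f (length 4): (5, 7, -1), (-1, 7, 5), (5, 3, -3), (-3, 3, 5)
river cycle of g (length 4): (5, 3, -3), (-3, 3, 5), (5, 7, -1), (-1, 7, 5)
cycles coincide ⇒ equivalent

yes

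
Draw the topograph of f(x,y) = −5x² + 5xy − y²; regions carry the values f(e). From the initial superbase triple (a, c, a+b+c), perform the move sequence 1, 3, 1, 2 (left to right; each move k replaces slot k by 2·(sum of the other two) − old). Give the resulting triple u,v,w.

start (-5,-1,-1) = (f(1,0),f(0,1),f(1,1))
replace slot 1: 2·((-1)+(-1)) − (-5) = 1 → (1,-1,-1)
replace slot 3: 2·(1+(-1)) − (-1) = 1 → (1,-1,1)
replace slot 1: 2·((-1)+1) − 1 = -1 → (-1,-1,1)
replace slot 2: 2·((-1)+1) − (-1) = 1 → (-1,1,1)

-1,1,1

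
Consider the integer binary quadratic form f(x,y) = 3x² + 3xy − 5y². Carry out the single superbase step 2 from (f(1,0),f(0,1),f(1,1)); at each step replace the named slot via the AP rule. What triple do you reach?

start (3,-5,1) = (f(1,0),f(0,1),f(1,1))
replace slot 2: 2·(3+1) − (-5) = 13 → (3,13,1)

3,13,1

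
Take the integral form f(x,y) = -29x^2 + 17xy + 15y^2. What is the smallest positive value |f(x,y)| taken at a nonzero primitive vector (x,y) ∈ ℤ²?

river: ρ → (15,43,-3)
river: ρ → (-3,41,29)
river: ρ → (29,17,-15)
river: ρ → (-15,43,3)
river: ρ → (3,41,-29)
river: ρ → (-29,17,15)
closes: descent 0, river 6
min |a| on river = 3

3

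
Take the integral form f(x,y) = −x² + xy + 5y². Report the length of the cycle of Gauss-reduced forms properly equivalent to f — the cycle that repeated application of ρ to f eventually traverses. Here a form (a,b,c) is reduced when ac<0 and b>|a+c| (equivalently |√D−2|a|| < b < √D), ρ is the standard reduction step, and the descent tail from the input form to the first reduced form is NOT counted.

D = 21, ⌊√D⌋ = 4
descent: ρ → (5,-1,-1)
descent: ρ → (-1,3,3)  [lands on river]
river: ρ → (3,3,-1)
ρ-cycle length = 2 (tail of 2 descent steps not counted)

2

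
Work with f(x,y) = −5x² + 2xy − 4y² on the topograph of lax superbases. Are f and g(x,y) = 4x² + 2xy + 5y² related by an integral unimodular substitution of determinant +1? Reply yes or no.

D₁ = -76, D₂ = -76
f is negative-definite; reduce −f:
−f: flip: (5,-2,4)→(4,2,5)
−f: reduced (well bottom): (4,2,5) with a≤c, −a<b≤a
flip sign back: reduced form of f is (-4,-2,-5)
g: reduced (well bottom): (4,2,5) with a≤c, −a<b≤a
reduced forms (-4, -2, -5) vs (4, 2, 5) ⇒ inequivalent

no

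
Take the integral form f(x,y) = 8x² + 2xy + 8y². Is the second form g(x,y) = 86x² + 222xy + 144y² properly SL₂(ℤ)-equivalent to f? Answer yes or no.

D₁ = -252, D₂ = -252
f: reduced (well bottom): (8,2,8) with a≤c, −a<b≤a
g: translate: b→50 (≡222 mod 172), so (86,222,144)→(86,50,8)
g: flip: (86,50,8)→(8,-50,86)
g: translate: b→-2 (≡-50 mod 16), so (8,-50,86)→(8,-2,8)
g: flip: (8,-2,8)→(8,2,8)
g: reduced (well bottom): (8,2,8) with a≤c, −a<b≤a
reduced forms (8, 2, 8) vs (8, 2, 8) ⇒ equivalent

yes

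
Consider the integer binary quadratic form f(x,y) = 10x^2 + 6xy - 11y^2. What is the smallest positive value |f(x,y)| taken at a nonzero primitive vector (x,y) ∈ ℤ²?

river: ρ → (-11,16,5)
river: ρ → (5,14,-14)
river: ρ → (-14,14,5)
river: ρ → (5,16,-11)
river: ρ → (-11,6,10)
river: ρ → (10,14,-7)
river: ρ → (-7,14,10)
river: ρ → (10,6,-11)
closes: descent 0, river 8
min |a| on river = 5

5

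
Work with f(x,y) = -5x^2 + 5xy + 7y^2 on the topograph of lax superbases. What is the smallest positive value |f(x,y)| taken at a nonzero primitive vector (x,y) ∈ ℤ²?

river: ρ → (7,9,-3)
river: ρ → (-3,9,7)
river: ρ → (7,5,-5)
river: ρ → (-5,5,7)
closes: descent 0, river 4
min |a| on river = 3

3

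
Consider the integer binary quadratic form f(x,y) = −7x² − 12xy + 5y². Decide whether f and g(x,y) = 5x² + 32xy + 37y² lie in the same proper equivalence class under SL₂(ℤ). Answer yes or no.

D₁ = 284, D₂ = 284
river cycle of f (length 8): (5, 12, -7), (-7, 16, 1), (1, 16, -7), (-7, 12, 5), (5, 8, -11), (-11, 14, 2), (2, 14, -11), (-11, 8, 5)
river cycle of g (length 8): (5, 12, -7), (-7, 16, 1), (1, 16, -7), (-7, 12, 5), (5, 8, -11), (-11, 14, 2), (2, 14, -11), (-11, 8, 5)
cycles coincide ⇒ equivalent

yes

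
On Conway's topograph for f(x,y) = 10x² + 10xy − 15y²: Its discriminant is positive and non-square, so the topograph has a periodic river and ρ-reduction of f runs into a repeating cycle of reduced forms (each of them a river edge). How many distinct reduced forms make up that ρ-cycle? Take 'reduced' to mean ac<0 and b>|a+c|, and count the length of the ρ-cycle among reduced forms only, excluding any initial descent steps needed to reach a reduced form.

D = 700, ⌊√D⌋ = 26
river: ρ → (-15,20,5)
river: ρ → (5,20,-15)
river: ρ → (-15,10,10)
river: ρ → (10,10,-15)
ρ-cycle length = 4 (tail of 0 descent steps not counted)

4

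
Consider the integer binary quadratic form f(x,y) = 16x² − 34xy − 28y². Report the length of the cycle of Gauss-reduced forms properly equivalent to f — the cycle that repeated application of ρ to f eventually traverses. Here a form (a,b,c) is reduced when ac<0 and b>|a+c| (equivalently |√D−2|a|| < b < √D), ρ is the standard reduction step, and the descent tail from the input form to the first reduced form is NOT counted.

D = 2948, ⌊√D⌋ = 54
descent: ρ → (-28,34,16)  [lands on river]
river: ρ → (16,30,-32)
river: ρ → (-32,34,14)
river: ρ → (14,50,-8)
river: ρ → (-8,46,26)
river: ρ → (26,6,-28)
river: ρ → (-28,50,4)
river: ρ → (4,54,-2)
river: ρ → (-2,54,4)
river: ρ → (4,50,-28)
river: ρ → (-28,6,26)
river: ρ → (26,46,-8)
river: ρ → (-8,50,14)
river: ρ → (14,34,-32)
river: ρ → (-32,30,16)
river: ρ → (16,34,-28)
river: ρ → (-28,22,22)
river: ρ → (22,22,-28)
ρ-cycle length = 18 (tail of 1 descent step not counted)

18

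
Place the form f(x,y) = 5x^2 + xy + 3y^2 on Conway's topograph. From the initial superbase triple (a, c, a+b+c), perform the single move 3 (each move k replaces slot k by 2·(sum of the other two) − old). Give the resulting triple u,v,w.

start (5,3,9) = (f(1,0),f(0,1),f(1,1))
replace slot 3: 2·(5+3) − 9 = 7 → (5,3,7)

5,3,7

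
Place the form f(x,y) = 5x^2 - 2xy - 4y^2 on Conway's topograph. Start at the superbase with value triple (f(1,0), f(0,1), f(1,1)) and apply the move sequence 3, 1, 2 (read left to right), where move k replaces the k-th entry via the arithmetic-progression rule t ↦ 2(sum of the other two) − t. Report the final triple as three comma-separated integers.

start (5,-4,-1) = (f(1,0),f(0,1),f(1,1))
replace slot 3: 2·(5+(-4)) − (-1) = 3 → (5,-4,3)
replace slot 1: 2·((-4)+3) − 5 = -7 → (-7,-4,3)
replace slot 2: 2·((-7)+3) − (-4) = -4 → (-7,-4,3)

-7,-4,3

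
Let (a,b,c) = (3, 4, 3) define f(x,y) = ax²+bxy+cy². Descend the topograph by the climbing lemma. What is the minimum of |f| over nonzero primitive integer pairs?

translate: b→-2 (≡4 mod 6), so (3,4,3)→(3,-2,2)
flip: (3,-2,2)→(2,2,3)
reduced (well bottom): (2,2,3) with a≤c, −a<b≤a
well minimum = a = 2

2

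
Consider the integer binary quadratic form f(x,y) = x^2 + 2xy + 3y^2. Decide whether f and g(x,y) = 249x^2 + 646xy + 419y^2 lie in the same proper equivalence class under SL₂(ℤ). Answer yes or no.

D₁ = -8, D₂ = -8
f: translate: b→0 (≡2 mod 2), so (1,2,3)→(1,0,2)
f: reduced (well bottom): (1,0,2) with a≤c, −a<b≤a
g: translate: b→148 (≡646 mod 498), so (249,646,419)→(249,148,22)
g: flip: (249,148,22)→(22,-148,249)
g: translate: b→-16 (≡-148 mod 44), so (22,-148,249)→(22,-16,3)
g: flip: (22,-16,3)→(3,16,22)
g: translate: b→-2 (≡16 mod 6), so (3,16,22)→(3,-2,1)
g: flip: (3,-2,1)→(1,2,3)
g: translate: b→0 (≡2 mod 2), so (1,2,3)→(1,0,2)
g: reduced (well bottom): (1,0,2) with a≤c, −a<b≤a
reduced forms (1, 0, 2) vs (1, 0, 2) ⇒ equivalent

yes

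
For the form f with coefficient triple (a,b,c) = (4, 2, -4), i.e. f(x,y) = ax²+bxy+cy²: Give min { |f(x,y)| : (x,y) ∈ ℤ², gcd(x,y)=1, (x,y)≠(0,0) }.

river: ρ → (-4,6,2)
river: ρ → (2,6,-4)
river: ρ → (-4,2,4)
river: ρ → (4,6,-2)
river: ρ → (-2,6,4)
river: ρ → (4,2,-4)
closes: descent 0, river 6
min |a| on river = 2

2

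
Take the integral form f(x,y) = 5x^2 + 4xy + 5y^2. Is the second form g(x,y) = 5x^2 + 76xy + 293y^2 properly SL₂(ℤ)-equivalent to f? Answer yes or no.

D₁ = -84, D₂ = -84
f: reduced (well bottom): (5,4,5) with a≤c, −a<b≤a
g: translate: b→-4 (≡76 mod 10), so (5,76,293)→(5,-4,5)
g: flip: (5,-4,5)→(5,4,5)
g: reduced (well bottom): (5,4,5) with a≤c, −a<b≤a
reduced forms (5, 4, 5) vs (5, 4, 5) ⇒ equivalent

yes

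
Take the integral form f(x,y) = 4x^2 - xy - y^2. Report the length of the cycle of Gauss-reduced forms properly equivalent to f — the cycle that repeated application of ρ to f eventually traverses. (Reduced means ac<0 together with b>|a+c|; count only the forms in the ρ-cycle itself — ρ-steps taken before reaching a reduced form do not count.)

D = 17, ⌊√D⌋ = 4
descent: ρ → (-1,3,2)  [lands on river]
river: ρ → (2,1,-2)
river: ρ → (-2,3,1)
river: ρ → (1,3,-2)
river: ρ → (-2,1,2)
river: ρ → (2,3,-1)
ρ-cycle length = 6 (tail of 1 descent step not counted)

6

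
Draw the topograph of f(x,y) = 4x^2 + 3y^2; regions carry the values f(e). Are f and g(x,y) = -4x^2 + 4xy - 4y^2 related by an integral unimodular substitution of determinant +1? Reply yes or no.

D₁ = -48, D₂ = -48
f: flip: (4,0,3)→(3,0,4)
f: reduced (well bottom): (3,0,4) with a≤c, −a<b≤a
g is negative-definite; reduce −g:
−g: translate: b→4 (≡-4 mod 8), so (4,-4,4)→(4,4,4)
−g: reduced (well bottom): (4,4,4) with a≤c, −a<b≤a
flip sign back: reduced form of g is (-4,-4,-4)
reduced forms (3, 0, 4) vs (-4, -4, -4) ⇒ inequivalent

no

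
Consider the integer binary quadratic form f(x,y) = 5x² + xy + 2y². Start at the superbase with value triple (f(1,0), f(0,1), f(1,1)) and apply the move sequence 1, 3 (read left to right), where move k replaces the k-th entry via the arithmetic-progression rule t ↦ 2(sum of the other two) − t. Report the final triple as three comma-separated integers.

start (5,2,8) = (f(1,0),f(0,1),f(1,1))
replace slot 1: 2·(2+8) − 5 = 15 → (15,2,8)
replace slot 3: 2·(15+2) − 8 = 26 → (15,2,26)

15,2,26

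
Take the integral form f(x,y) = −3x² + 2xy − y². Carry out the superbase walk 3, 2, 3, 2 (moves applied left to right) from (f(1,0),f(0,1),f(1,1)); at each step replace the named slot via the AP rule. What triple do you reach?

start (-3,-1,-2) = (f(1,0),f(0,1),f(1,1))
replace slot 3: 2·((-3)+(-1)) − (-2) = -6 → (-3,-1,-6)
replace slot 2: 2·((-3)+(-6)) − (-1) = -17 → (-3,-17,-6)
replace slot 3: 2·((-3)+(-17)) − (-6) = -34 → (-3,-17,-34)
replace slot 2: 2·((-3)+(-34)) − (-17) = -57 → (-3,-57,-34)

-3,-57,-34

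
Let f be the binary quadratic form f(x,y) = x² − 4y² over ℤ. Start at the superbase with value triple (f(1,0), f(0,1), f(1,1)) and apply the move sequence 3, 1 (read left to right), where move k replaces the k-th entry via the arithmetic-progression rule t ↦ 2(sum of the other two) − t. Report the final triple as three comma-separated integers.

start (1,-4,-3) = (f(1,0),f(0,1),f(1,1))
replace slot 3: 2·(1+(-4)) − (-3) = -3 → (1,-4,-3)
replace slot 1: 2·((-4)+(-3)) − 1 = -15 → (-15,-4,-3)

-15,-4,-3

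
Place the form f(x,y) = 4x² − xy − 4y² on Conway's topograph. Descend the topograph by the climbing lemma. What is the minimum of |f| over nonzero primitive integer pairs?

descent: ρ → (-4,1,4)  [lands on river]
river: ρ → (4,7,-1)
river: ρ → (-1,7,4)
river: ρ → (4,1,-4)
river: ρ → (-4,7,1)
river: ρ → (1,7,-4)
closes: descent 1, river 6
min |a| on river = 1

1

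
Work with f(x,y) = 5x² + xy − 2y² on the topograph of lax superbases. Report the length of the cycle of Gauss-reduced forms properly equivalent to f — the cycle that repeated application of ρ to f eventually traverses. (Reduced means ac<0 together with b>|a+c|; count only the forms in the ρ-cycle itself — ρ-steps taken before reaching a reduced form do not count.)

D = 41, ⌊√D⌋ = 6
descent: ρ → (-2,3,4)  [lands on river]
river: ρ → (4,5,-1)
river: ρ → (-1,5,4)
river: ρ → (4,3,-2)
river: ρ → (-2,5,2)
river: ρ → (2,3,-4)
river: ρ → (-4,5,1)
river: ρ → (1,5,-4)
river: ρ → (-4,3,2)
river: ρ → (2,5,-2)
ρ-cycle length = 10 (tail of 1 descent step not counted)

10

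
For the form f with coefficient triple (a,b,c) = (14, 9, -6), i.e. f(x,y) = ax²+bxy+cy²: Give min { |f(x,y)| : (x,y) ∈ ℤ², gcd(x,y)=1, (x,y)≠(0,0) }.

river: ρ → (-6,15,8)
river: ρ → (8,17,-4)
river: ρ → (-4,15,12)
river: ρ → (12,9,-7)
river: ρ → (-7,19,2)
river: ρ → (2,17,-16)
river: ρ → (-16,15,3)
river: ρ → (3,15,-16)
river: ρ → (-16,17,2)
river: ρ → (2,19,-7)
river: ρ → (-7,9,12)
river: ρ → (12,15,-4)
river: ρ → (-4,17,8)
river: ρ → (8,15,-6)
river: ρ → (-6,9,14)
river: ρ → (14,19,-1)
river: ρ → (-1,19,14)
river: ρ → (14,9,-6)
closes: descent 0, river 18
min |a| on river = 1

1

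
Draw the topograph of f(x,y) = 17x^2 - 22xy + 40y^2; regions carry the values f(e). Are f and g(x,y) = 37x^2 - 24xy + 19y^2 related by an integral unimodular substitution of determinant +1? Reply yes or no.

D₁ = -2236, D₂ = -2236
f: translate: b→12 (≡-22 mod 34), so (17,-22,40)→(17,12,35)
f: reduced (well bottom): (17,12,35) with a≤c, −a<b≤a
g: flip: (37,-24,19)→(19,24,37)
g: translate: b→-14 (≡24 mod 38), so (19,24,37)→(19,-14,32)
g: reduced (well bottom): (19,-14,32) with a≤c, −a<b≤a
reduced forms (17, 12, 35) vs (19, -14, 32) ⇒ inequivalent

no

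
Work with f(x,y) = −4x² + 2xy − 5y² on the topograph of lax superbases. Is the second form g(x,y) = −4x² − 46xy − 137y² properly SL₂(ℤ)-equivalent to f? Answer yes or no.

D₁ = -76, D₂ = -76
f is negative-definite; reduce −f:
−f: reduced (well bottom): (4,-2,5) with a≤c, −a<b≤a
flip sign back: reduced form of f is (-4,2,-5)
g is negative-definite; reduce −g:
−g: translate: b→-2 (≡46 mod 8), so (4,46,137)→(4,-2,5)
−g: reduced (well bottom): (4,-2,5) with a≤c, −a<b≤a
flip sign back: reduced form of g is (-4,2,-5)
reduced forms (-4, 2, -5) vs (-4, 2, -5) ⇒ equivalent

yes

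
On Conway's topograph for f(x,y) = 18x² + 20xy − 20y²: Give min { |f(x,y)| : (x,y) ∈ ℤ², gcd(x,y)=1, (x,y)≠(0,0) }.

river: ρ → (-20,20,18)
river: ρ → (18,16,-22)
river: ρ → (-22,28,12)
river: ρ → (12,20,-30)
river: ρ → (-30,40,2)
river: ρ → (2,40,-30)
river: ρ → (-30,20,12)
river: ρ → (12,28,-22)
river: ρ → (-22,16,18)
river: ρ → (18,20,-20)
closes: descent 0, river 10
min |a| on river = 2

2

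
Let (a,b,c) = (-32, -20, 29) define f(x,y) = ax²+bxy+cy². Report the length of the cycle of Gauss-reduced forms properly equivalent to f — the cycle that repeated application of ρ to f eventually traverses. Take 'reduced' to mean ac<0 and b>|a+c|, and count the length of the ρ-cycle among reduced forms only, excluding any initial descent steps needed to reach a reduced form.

D = 4112, ⌊√D⌋ = 64
descent: ρ → (29,20,-32)  [lands on river]
river: ρ → (-32,44,17)
river: ρ → (17,58,-11)
river: ρ → (-11,52,32)
river: ρ → (32,12,-31)
river: ρ → (-31,50,13)
river: ρ → (13,54,-23)
river: ρ → (-23,38,29)
ρ-cycle length = 8 (tail of 1 descent step not counted)

8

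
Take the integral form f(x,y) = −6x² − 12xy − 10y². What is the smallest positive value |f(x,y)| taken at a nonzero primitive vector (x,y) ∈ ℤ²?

translate: b→0 (≡12 mod 12), so (6,12,10)→(6,0,4)
flip: (6,0,4)→(4,0,6)
reduced (well bottom): (4,0,6) with a≤c, −a<b≤a
well minimum |f| = |-4| = 4 (negative-definite)

4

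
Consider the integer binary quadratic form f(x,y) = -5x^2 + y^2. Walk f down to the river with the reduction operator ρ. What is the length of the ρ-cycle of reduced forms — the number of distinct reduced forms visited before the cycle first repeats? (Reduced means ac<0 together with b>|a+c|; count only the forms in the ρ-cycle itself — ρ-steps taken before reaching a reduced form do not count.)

D = 20, ⌊√D⌋ = 4
descent: ρ → (1,4,-1)  [lands on river]
river: ρ → (-1,4,1)
ρ-cycle length = 2 (tail of 1 descent step not counted)

2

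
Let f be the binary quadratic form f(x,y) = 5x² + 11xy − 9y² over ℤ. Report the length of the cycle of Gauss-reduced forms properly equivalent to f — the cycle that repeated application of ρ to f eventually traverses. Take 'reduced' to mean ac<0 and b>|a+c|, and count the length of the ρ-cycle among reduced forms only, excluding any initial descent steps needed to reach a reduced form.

D = 301, ⌊√D⌋ = 17
river: ρ → (-9,7,7)
river: ρ → (7,7,-9)
river: ρ → (-9,11,5)
river: ρ → (5,9,-11)
river: ρ → (-11,13,3)
river: ρ → (3,17,-1)
river: ρ → (-1,17,3)
river: ρ → (3,13,-11)
river: ρ → (-11,9,5)
river: ρ → (5,11,-9)
ρ-cycle length = 10 (tail of 0 descent steps not counted)

10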